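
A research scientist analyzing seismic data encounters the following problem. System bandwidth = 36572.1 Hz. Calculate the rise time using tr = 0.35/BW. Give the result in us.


Rise time from bandwidth relationship:
tr = 0.35 / BW
   = 0.35 / 36572.1
   = 9.570136798e-06 s
   = 9.5701 us

9.5701 us


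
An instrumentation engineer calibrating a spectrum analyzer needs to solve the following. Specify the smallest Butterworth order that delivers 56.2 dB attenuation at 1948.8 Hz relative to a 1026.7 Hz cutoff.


Butterworth filter order formula:
n = log10(10^(A/10) - 1) / (2 * log10(f_stop/f_pass))
10^(56.2/10) - 1 = 416868.3835
f_stop/f_pass = 1948.8 / 1026.7 = 1.8981
n = 10.0962 -> ceil = 11

11


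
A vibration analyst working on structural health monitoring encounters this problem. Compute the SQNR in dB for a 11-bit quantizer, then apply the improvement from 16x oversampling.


Step 1 — baseline SQNR at Nyquist:
SQNR_base = 6.02*N + 1.76
          = 6.02*11 + 1.76
          = 67.98 dB

Step 2 — oversampling processing gain:
G = 10*log10(OSR) = 10*log10(16) = 12.04 dB

Step 3 — total:
SQNR_total = 67.98 + 12.04 = 80.02 dB

Base SQNR = 67.98 dB; oversampled SQNR = 80.02 dB


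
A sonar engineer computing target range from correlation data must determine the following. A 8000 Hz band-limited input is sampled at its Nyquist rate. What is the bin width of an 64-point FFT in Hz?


Step 1 — Nyquist sampling rate:
fs = 2 * fmax = 2 * 8000 = 16000 Hz

Step 2 — DFT bin spacing:
df = fs / N = 16000 / 64 = 250.0 Hz

250.0 Hz


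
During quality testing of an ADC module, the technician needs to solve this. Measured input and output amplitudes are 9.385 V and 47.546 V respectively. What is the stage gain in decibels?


Voltage gain in dB:
G = 20 * log10(Vout / Vin)
  = 20 * log10(47.546 / 9.385)
  = 20 * log10(5.066169)
  = 20 * 0.70468
  = 14.09 dB

14.09 dB


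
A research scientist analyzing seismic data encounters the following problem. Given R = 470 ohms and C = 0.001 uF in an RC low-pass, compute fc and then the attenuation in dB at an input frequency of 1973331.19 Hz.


Step 1 — cutoff frequency:
fc = 1 / (2*pi*R*C)
C = 0.001 uF = 1e-09 F
fc = 1 / (2*pi*470*1e-09)
   = 338627.538 Hz

Step 2 — magnitude at f = 1973331.19 Hz:
|H(f)| = 1 / sqrt(1 + (f/fc)^2)
f/fc = 1973331.19 / 338627.538 = 5.827439
|H| = 1 / sqrt(1 + 33.959045) = 0.1691298
|H|_dB = 20*log10(0.1691298) = -15.44 dB

fc = 338627.538 Hz; |H(1973331.19 Hz)| = -15.44 dB


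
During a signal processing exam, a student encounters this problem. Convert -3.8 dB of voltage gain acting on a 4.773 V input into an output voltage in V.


Output voltage from dB gain:
V_out = V_in * 10^(gain_dB / 20)
      = 4.773 * 10^(-3.8 / 20)
      = 4.773 * 0.645654
      = 3.0817 V

3.0817 V


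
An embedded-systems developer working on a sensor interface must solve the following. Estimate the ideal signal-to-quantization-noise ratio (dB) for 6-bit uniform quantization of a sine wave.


Theoretical SNR for a full-scale sinusoid:
SNR = 6.02 * N + 1.76
    = 6.02 * 6 + 1.76
    = 36.12 + 1.76
    = 37.88 dB

37.88 dB


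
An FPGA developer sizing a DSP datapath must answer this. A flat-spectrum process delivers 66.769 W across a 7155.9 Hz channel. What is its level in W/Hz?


Power spectral density:
PSD = P / BW
    = 66.769 / 7155.9
    = 0.00933062 W/Hz

0.00933062 W/Hz


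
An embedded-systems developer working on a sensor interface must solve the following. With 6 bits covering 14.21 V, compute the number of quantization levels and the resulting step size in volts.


Step 1 — number of quantization levels:
L = 2^N = 2^6 = 64

Step 2 — LSB step size:
delta = Vfs / L
      = 14.21 / 64
      = 0.22203125 V

Levels = 64; step size = 0.22203125 V


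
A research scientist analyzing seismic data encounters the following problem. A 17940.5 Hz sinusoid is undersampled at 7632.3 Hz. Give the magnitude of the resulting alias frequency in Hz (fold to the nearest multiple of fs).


Compute the nearest integer multiple of fs to the signal:
n = round(17940.5 / 7632.3) = 2
f_alias = |17940.5 - 2 * 7632.3|
        = |17940.5 - 15264.6|
        = 2675.9 Hz

2675.9


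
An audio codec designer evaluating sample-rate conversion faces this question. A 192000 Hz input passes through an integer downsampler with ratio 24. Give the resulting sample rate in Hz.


Decimation reduces the sample rate:
fs_out = fs_in / M
       = 192000 / 24
       = 8000.0 Hz

8000.0 Hz


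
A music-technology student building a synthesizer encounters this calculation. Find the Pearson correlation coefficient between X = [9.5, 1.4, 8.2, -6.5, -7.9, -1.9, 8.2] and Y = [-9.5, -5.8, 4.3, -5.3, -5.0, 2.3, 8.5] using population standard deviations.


Pearson correlation coefficient (population):
r = cov(X,Y) / (std(X) * std(Y))
Mean X = 1.5714, Mean Y = -1.5
Cov(X,Y) = 13.238571
Std(X) = 6.736619, Std(Y) = 6.062296
r = 0.3242

0.3242


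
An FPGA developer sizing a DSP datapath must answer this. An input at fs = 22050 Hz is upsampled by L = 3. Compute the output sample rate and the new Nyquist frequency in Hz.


Step 1 — output sample rate after interpolation by L:
fs_out = L * fs_in = 3 * 22050 = 66150 Hz

Step 2 — Nyquist frequency of the output stream:
f_Nyq = fs_out / 2 = 66150 / 2 = 33075.0 Hz

fs_out = 66150 Hz; f_Nyquist = 33075.0 Hz


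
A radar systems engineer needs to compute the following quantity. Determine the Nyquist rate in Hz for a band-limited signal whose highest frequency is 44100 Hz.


The Nyquist rate is twice the maximum frequency component.
fs_min = 2 * fmax
      = 2 * 44100
      = 88200 Hz

88200


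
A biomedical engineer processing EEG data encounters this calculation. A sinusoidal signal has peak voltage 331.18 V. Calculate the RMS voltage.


RMS voltage for a sinusoidal waveform:
V_rms = V_peak / sqrt(2)
      = 331.18 / 1.414214
      = 234.18 V

234.18 V


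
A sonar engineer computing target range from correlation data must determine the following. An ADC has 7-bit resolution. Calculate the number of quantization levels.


Number of quantization levels = 2^N
= 2^7
= 128

128


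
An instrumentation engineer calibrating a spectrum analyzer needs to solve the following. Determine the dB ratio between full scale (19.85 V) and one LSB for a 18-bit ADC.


Dynamic range from full-scale to LSB:
V_min = V_max / 2^bits = 19.85 / 2^18
DR = 20 * log10(V_max / V_min)
   = 20 * log10(2^18)
   = 20 * 18 * log10(2)
   = 108.37 dB

108.37 dB


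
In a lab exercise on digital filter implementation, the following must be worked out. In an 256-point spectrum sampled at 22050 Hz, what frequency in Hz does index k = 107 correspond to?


Frequency of DFT bin k:
f_k = k * fs / N
    = 107 * 22050 / 256
    = 2359350 / 256
    = 9216.211 Hz

9216.211 Hz


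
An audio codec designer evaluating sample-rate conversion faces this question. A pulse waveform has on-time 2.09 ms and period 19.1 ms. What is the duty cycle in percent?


Duty cycle as a percentage:
DC = (t_on / T) * 100
   = (2.09 / 19.1) * 100
   = 0.109424 * 100
   = 10.94 %

10.94 %


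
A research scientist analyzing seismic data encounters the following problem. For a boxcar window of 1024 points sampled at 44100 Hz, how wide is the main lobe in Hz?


Main lobe width for a rectangular window:
Width = 2 * fs / N
      = 2 * 44100 / 1024
      = 88200 / 1024
      = 86.133 Hz

86.133 Hz


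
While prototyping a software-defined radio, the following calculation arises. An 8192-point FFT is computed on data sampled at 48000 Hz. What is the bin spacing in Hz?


DFT frequency resolution:
df = fs / N
   = 48000 / 8192
   = 5.8594 Hz

5.8594 Hz


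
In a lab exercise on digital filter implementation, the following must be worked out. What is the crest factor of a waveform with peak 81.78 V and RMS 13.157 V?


Crest factor is the ratio of peak to RMS:
CF = V_peak / V_rms
   = 81.78 / 13.157
   = 6.2157

6.2157


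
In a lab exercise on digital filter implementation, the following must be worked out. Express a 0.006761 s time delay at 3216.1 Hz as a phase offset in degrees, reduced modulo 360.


Phase shift from frequency and time delay:
phi = 360 * f * t_delay
    = 360 * 3216.1 * 0.006761
    = 7827.86 degrees
    mod 360 = 267.86 degrees

267.86 degrees


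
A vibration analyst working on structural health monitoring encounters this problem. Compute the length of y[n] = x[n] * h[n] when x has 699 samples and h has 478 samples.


Linear convolution output length:
L = N + M - 1
  = 699 + 478 - 1
  = 1176 samples

1176


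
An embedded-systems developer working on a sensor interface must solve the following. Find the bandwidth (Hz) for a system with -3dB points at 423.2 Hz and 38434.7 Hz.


Bandwidth is the difference of -3dB frequencies:
BW = f_high - f_low
   = 38434.7 - 423.2
   = 38011.5 Hz

38011.5 Hz


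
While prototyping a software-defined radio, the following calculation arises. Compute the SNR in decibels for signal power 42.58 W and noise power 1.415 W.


SNR in decibels:
SNR = 10 * log10(Ps / Pn)
    = 10 * log10(42.58 / 1.415)
    = 10 * log10(30.0919)
    = 10 * 1.4784
    = 14.78 dB

14.78 dB


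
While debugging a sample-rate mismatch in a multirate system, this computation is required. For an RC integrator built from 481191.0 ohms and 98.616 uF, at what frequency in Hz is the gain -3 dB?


Cutoff frequency of a first-order RC filter:
fc = 1 / (2 * pi * R * C)
C = 98.616 uF = 9.8616e-05 F
fc = 1 / (2 * pi * 481191.0 * 9.8616e-05)
   = 1 / 298.15681960064
   = 0.003354 Hz

0.003354 Hz


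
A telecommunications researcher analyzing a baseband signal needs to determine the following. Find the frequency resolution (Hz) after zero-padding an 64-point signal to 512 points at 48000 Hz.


Frequency resolution after zero-padding:
N_padded = 64 * 8 = 512
df = fs / N_padded
   = 48000 / 512
   = 93.75 Hz

93.75 Hz


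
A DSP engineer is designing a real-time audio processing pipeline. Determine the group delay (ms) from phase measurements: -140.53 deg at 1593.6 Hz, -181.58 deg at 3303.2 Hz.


Group delay from phase difference:
tau = -d(phi)/d(omega)
d(phi) = -41.05 deg = -0.716458 rad
d(omega) = 2*pi*(3303.2 - 1593.6) = 10741.7336 rad/s
tau = -(-0.716458) / 10741.7336
    = 0.0667 ms

0.0667 ms


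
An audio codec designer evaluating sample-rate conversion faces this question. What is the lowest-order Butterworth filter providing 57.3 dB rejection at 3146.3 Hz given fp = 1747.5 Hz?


Butterworth filter order formula:
n = log10(10^(A/10) - 1) / (2 * log10(f_stop/f_pass))
10^(57.3/10) - 1 = 537030.7964
f_stop/f_pass = 3146.3 / 1747.5 = 1.8005
n = 11.2184 -> ceil = 12

12


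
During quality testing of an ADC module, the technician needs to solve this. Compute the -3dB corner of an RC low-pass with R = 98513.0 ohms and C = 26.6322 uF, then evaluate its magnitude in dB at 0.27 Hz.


Step 1 — cutoff frequency:
fc = 1 / (2*pi*R*C)
C = 26.6322 uF = 2.66322e-05 F
fc = 1 / (2*pi*98513.0*2.66322e-05)
   = 0.0606624 Hz

Step 2 — magnitude at f = 0.27 Hz:
|H(f)| = 1 / sqrt(1 + (f/fc)^2)
f/fc = 0.27 / 0.0606624 = 4.450862
|H| = 1 / sqrt(1 + 19.810173) = 0.2192109
|H|_dB = 20*log10(0.2192109) = -13.18 dB

fc = 0.0606624 Hz; |H(0.27 Hz)| = -13.18 dB


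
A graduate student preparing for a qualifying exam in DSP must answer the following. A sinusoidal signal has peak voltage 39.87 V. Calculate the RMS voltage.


RMS voltage for a sinusoidal waveform:
V_rms = V_peak / sqrt(2)
      = 39.87 / 1.414214
      = 28.192 V

28.192 V


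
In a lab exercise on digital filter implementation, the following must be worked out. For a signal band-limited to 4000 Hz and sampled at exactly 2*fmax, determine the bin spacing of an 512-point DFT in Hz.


Step 1 — Nyquist sampling rate:
fs = 2 * fmax = 2 * 4000 = 8000 Hz

Step 2 — DFT bin spacing:
df = fs / N = 8000 / 512 = 15.625 Hz

15.625 Hz


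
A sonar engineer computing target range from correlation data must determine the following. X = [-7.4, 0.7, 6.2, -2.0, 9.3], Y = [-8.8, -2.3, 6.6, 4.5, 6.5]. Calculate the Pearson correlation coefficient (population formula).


Pearson correlation coefficient (population):
r = cov(X,Y) / (std(X) * std(Y))
Mean X = 1.36, Mean Y = 1.3
Cov(X,Y) = 29.408
Std(X) = 5.91493, Std(Y) = 6.005664
r = 0.8279

0.8279


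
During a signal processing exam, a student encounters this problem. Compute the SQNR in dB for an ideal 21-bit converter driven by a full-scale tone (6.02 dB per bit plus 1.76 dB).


Theoretical SNR for a full-scale sinusoid:
SNR = 6.02 * N + 1.76
    = 6.02 * 21 + 1.76
    = 126.42 + 1.76
    = 128.18 dB

128.18 dB


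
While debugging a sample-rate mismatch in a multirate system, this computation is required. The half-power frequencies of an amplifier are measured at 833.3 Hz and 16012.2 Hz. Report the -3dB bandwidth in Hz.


Bandwidth is the difference of -3dB frequencies:
BW = f_high - f_low
   = 16012.2 - 833.3
   = 15178.9 Hz

15178.9 Hz


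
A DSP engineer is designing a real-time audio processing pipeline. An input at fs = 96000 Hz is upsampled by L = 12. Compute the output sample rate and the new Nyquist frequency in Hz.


Step 1 — output sample rate after interpolation by L:
fs_out = L * fs_in = 12 * 96000 = 1152000 Hz

Step 2 — Nyquist frequency of the output stream:
f_Nyq = fs_out / 2 = 1152000 / 2 = 576000.0 Hz

fs_out = 1152000 Hz; f_Nyquist = 576000.0 Hz


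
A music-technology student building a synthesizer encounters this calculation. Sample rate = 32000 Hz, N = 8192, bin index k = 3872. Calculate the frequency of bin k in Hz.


Frequency of DFT bin k:
f_k = k * fs / N
    = 3872 * 32000 / 8192
    = 123904000 / 8192
    = 15125.0 Hz

15125.0 Hz


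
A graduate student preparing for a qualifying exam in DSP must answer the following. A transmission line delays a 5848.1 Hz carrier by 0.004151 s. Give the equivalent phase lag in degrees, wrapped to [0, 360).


Phase shift from frequency and time delay:
phi = 360 * f * t_delay
    = 360 * 5848.1 * 0.004151
    = 8739.17 degrees
    mod 360 = 99.17 degrees

99.17 degrees


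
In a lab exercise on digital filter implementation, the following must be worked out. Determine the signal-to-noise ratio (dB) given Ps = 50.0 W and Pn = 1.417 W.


SNR in decibels:
SNR = 10 * log10(Ps / Pn)
    = 10 * log10(50.0 / 1.417)
    = 10 * log10(35.2858)
    = 10 * 1.5476
    = 15.48 dB

15.48 dB


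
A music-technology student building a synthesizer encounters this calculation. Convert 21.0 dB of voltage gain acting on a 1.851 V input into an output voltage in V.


Output voltage from dB gain:
V_out = V_in * 10^(gain_dB / 20)
      = 1.851 * 10^(21.0 / 20)
      = 1.851 * 11.220185
      = 20.7686 V

20.7686 V


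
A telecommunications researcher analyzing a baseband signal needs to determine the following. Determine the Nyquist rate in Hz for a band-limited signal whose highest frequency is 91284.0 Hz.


The Nyquist rate is twice the maximum frequency component.
fs_min = 2 * fmax
      = 2 * 91284.0
      = 182568.0 Hz

182568.0


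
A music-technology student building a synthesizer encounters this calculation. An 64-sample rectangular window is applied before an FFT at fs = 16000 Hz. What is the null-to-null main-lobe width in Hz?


Main lobe width for a rectangular window:
Width = 2 * fs / N
      = 2 * 16000 / 64
      = 32000 / 64
      = 500.0 Hz

500.0 Hz


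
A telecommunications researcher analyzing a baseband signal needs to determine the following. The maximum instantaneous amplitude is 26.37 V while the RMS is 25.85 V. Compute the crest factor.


Crest factor is the ratio of peak to RMS:
CF = V_peak / V_rms
   = 26.37 / 25.85
   = 1.0201

1.0201


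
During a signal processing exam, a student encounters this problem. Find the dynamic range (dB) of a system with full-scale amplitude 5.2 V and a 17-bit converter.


Dynamic range from full-scale to LSB:
V_min = V_max / 2^bits = 5.2 / 2^17
DR = 20 * log10(V_max / V_min)
   = 20 * log10(2^17)
   = 20 * 17 * log10(2)
   = 102.35 dB

102.35 dB


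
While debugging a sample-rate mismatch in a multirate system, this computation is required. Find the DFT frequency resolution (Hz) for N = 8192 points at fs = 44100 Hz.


DFT frequency resolution:
df = fs / N
   = 44100 / 8192
   = 5.3833 Hz

5.3833 Hz


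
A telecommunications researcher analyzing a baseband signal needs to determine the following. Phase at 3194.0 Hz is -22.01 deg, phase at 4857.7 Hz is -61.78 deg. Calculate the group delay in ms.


Group delay from phase difference:
tau = -d(phi)/d(omega)
d(phi) = -39.77 deg = -0.694117 rad
d(omega) = 2*pi*(4857.7 - 3194.0) = 10453.3354 rad/s
tau = -(-0.694117) / 10453.3354
    = 0.0664 ms

0.0664 ms


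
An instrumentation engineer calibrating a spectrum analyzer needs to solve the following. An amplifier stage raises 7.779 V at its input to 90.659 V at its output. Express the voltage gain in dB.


Voltage gain in dB:
G = 20 * log10(Vout / Vin)
  = 20 * log10(90.659 / 7.779)
  = 20 * log10(11.654326)
  = 20 * 1.066487
  = 21.33 dB

21.33 dB


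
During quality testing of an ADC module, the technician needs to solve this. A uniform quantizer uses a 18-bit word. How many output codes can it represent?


Number of quantization levels = 2^N
= 2^18
= 262144

262144


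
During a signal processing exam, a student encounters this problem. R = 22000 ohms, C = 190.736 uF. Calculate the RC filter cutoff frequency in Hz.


Cutoff frequency of a first-order RC filter:
fc = 1 / (2 * pi * R * C)
C = 190.736 uF = 0.000190736 F
fc = 1 / (2 * pi * 22000 * 0.000190736)
   = 1 / 26.365451920505
   = 0.037928 Hz

0.037928 Hz


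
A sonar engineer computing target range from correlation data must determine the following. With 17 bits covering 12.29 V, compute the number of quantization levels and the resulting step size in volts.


Step 1 — number of quantization levels:
L = 2^N = 2^17 = 131072

Step 2 — LSB step size:
delta = Vfs / L
      = 12.29 / 131072
      = 9.377e-05 V

Levels = 131072; step size = 9.377e-05 V


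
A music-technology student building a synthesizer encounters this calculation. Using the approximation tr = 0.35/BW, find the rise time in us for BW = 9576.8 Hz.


Rise time from bandwidth relationship:
tr = 0.35 / BW
   = 0.35 / 9576.8
   = 3.654665441e-05 s
   = 36.5467 us

36.5467 us


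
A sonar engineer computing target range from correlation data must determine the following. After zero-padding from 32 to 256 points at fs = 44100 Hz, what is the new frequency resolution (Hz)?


Frequency resolution after zero-padding:
N_padded = 32 * 8 = 256
df = fs / N_padded
   = 44100 / 256
   = 172.2656 Hz

172.2656 Hz


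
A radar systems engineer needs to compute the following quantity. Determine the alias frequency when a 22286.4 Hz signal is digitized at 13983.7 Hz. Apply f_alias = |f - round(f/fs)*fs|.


Compute the nearest integer multiple of fs to the signal:
n = round(22286.4 / 13983.7) = 2
f_alias = |22286.4 - 2 * 13983.7|
        = |22286.4 - 27967.4|
        = 5681.0 Hz

5681.0


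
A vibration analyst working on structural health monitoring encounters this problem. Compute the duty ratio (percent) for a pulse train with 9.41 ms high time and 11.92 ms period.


Duty cycle as a percentage:
DC = (t_on / T) * 100
   = (9.41 / 11.92) * 100
   = 0.78943 * 100
   = 78.94 %

78.94 %


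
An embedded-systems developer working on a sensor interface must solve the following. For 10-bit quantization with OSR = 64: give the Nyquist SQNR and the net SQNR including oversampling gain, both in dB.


Step 1 — baseline SQNR at Nyquist:
SQNR_base = 6.02*N + 1.76
          = 6.02*10 + 1.76
          = 61.96 dB

Step 2 — oversampling processing gain:
G = 10*log10(OSR) = 10*log10(64) = 18.06 dB

Step 3 — total:
SQNR_total = 61.96 + 18.06 = 80.02 dB

Base SQNR = 61.96 dB; oversampled SQNR = 80.02 dB


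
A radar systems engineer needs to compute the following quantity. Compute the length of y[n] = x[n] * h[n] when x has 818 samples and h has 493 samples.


Linear convolution output length:
L = N + M - 1
  = 818 + 493 - 1
  = 1310 samples

1310


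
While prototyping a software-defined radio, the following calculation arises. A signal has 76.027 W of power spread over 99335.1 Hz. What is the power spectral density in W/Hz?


Power spectral density:
PSD = P / BW
    = 76.027 / 99335.1
    = 0.00076536 W/Hz

0.00076536 W/Hz


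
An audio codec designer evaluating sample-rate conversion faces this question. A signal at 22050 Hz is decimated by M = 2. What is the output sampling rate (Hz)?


Decimation reduces the sample rate:
fs_out = fs_in / M
       = 22050 / 2
       = 11025.0 Hz

11025.0 Hz


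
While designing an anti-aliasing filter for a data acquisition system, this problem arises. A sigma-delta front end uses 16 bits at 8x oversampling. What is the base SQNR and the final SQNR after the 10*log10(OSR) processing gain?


Step 1 — baseline SQNR at Nyquist:
SQNR_base = 6.02*N + 1.76
          = 6.02*16 + 1.76
          = 98.08 dB

Step 2 — oversampling processing gain:
G = 10*log10(OSR) = 10*log10(8) = 9.03 dB

Step 3 — total:
SQNR_total = 98.08 + 9.03 = 107.11 dB

Base SQNR = 98.08 dB; oversampled SQNR = 107.11 dB


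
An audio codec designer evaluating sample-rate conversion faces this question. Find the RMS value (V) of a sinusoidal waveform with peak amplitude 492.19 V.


RMS voltage for a sinusoidal waveform:
V_rms = V_peak / sqrt(2)
      = 492.19 / 1.414214
      = 348.031 V

348.031 V


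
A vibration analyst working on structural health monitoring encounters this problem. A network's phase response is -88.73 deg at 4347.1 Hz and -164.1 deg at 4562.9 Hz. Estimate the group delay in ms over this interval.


Group delay from phase difference:
tau = -d(phi)/d(omega)
d(phi) = -75.37 deg = -1.315455 rad
d(omega) = 2*pi*(4562.9 - 4347.1) = 1355.9114 rad/s
tau = -(-1.315455) / 1355.9114
    = 0.9702 ms

0.9702 ms


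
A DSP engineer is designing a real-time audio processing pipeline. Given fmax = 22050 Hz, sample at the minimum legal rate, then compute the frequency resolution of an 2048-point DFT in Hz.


Step 1 — Nyquist sampling rate:
fs = 2 * fmax = 2 * 22050 = 44100 Hz

Step 2 — DFT bin spacing:
df = fs / N = 44100 / 2048 = 21.5332 Hz

21.5332 Hz


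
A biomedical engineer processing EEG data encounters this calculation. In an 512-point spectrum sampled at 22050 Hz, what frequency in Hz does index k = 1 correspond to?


Frequency of DFT bin k:
f_k = k * fs / N
    = 1 * 22050 / 512
    = 22050 / 512
    = 43.066 Hz

43.066 Hz


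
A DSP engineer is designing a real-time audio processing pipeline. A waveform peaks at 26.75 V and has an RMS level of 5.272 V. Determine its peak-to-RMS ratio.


Crest factor is the ratio of peak to RMS:
CF = V_peak / V_rms
   = 26.75 / 5.272
   = 5.074

5.074


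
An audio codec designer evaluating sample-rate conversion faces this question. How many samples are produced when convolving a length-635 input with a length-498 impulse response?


Linear convolution output length:
L = N + M - 1
  = 635 + 498 - 1
  = 1132 samples

1132


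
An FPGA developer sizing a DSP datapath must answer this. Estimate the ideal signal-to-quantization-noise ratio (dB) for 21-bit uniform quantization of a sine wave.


Theoretical SNR for a full-scale sinusoid:
SNR = 6.02 * N + 1.76
    = 6.02 * 21 + 1.76
    = 126.42 + 1.76
    = 128.18 dB

128.18 dB


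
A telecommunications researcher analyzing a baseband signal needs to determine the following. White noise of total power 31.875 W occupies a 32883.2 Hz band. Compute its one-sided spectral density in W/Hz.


Power spectral density:
PSD = P / BW
    = 31.875 / 32883.2
    = 0.00096934 W/Hz

0.00096934 W/Hz


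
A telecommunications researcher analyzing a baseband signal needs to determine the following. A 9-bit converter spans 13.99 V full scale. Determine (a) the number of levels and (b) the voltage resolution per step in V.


Step 1 — number of quantization levels:
L = 2^N = 2^9 = 512

Step 2 — LSB step size:
delta = Vfs / L
      = 13.99 / 512
      = 0.02732422 V

Levels = 512; step size = 0.02732422 V


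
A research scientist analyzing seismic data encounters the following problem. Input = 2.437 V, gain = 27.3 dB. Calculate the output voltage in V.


Output voltage from dB gain:
V_out = V_in * 10^(gain_dB / 20)
      = 2.437 * 10^(27.3 / 20)
      = 2.437 * 23.173946
      = 56.4749 V

56.4749 V


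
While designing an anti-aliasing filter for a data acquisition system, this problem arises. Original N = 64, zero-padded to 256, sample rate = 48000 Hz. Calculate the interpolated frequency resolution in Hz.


Frequency resolution after zero-padding:
N_padded = 64 * 4 = 256
df = fs / N_padded
   = 48000 / 256
   = 187.5 Hz

187.5 Hz


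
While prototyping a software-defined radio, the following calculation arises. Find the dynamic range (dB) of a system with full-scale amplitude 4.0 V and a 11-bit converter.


Dynamic range from full-scale to LSB:
V_min = V_max / 2^bits = 4.0 / 2^11
DR = 20 * log10(V_max / V_min)
   = 20 * log10(2^11)
   = 20 * 11 * log10(2)
   = 66.23 dB

66.23 dB


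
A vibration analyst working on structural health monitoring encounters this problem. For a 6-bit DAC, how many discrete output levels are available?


Number of quantization levels = 2^N
= 2^6
= 64

64


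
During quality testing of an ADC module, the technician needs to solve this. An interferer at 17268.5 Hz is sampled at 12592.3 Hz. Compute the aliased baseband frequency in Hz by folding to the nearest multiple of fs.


Compute the nearest integer multiple of fs to the signal:
n = round(17268.5 / 12592.3) = 1
f_alias = |17268.5 - 1 * 12592.3|
        = |17268.5 - 12592.3|
        = 4676.2 Hz

4676.2


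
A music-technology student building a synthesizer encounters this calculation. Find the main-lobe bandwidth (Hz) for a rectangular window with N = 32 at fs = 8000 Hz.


Main lobe width for a rectangular window:
Width = 2 * fs / N
      = 2 * 8000 / 32
      = 16000 / 32
      = 500.0 Hz

500.0 Hz


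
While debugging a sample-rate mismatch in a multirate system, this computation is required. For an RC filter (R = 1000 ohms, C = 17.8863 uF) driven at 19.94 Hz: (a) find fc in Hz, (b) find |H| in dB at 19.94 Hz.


Step 1 — cutoff frequency:
fc = 1 / (2*pi*R*C)
C = 17.8863 uF = 1.78863e-05 F
fc = 1 / (2*pi*1000*1.78863e-05)
   = 8.89815 Hz

Step 2 — magnitude at f = 19.94 Hz:
|H(f)| = 1 / sqrt(1 + (f/fc)^2)
f/fc = 19.94 / 8.89815 = 2.240915
|H| = 1 / sqrt(1 + 5.0217) = 0.407512
|H|_dB = 20*log10(0.407512) = -7.8 dB

fc = 8.89815 Hz; |H(19.94 Hz)| = -7.8 dB


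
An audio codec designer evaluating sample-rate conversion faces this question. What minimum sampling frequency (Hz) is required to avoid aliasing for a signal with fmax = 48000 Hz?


The Nyquist rate is twice the maximum frequency component.
fs_min = 2 * fmax
      = 2 * 48000
      = 96000 Hz

96000


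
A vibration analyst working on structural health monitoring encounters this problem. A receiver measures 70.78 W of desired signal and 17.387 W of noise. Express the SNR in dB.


SNR in decibels:
SNR = 10 * log10(Ps / Pn)
    = 10 * log10(70.78 / 17.387)
    = 10 * log10(4.0709)
    = 10 * 0.6097
    = 6.1 dB

6.1 dB


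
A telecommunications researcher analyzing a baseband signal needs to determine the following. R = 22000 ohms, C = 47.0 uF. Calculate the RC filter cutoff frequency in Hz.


Cutoff frequency of a first-order RC filter:
fc = 1 / (2 * pi * R * C)
C = 47.0 uF = 4.7e-05 F
fc = 1 / (2 * pi * 22000 * 4.7e-05)
   = 1 / 6.4968136076237
   = 0.153922 Hz

0.153922 Hz


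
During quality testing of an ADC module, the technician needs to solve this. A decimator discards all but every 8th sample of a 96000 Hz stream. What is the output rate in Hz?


Decimation reduces the sample rate:
fs_out = fs_in / M
       = 96000 / 8
       = 12000.0 Hz

12000.0 Hz


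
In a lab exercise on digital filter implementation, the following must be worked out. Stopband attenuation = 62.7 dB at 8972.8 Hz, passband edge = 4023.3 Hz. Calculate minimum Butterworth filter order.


Butterworth filter order formula:
n = log10(10^(A/10) - 1) / (2 * log10(f_stop/f_pass))
10^(62.7/10) - 1 = 1862086.1367
f_stop/f_pass = 8972.8 / 4023.3 = 2.2302
n = 8.9997 -> ceil = 9

9


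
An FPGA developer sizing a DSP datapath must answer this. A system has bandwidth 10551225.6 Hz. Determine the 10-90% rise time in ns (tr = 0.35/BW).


Rise time from bandwidth relationship:
tr = 0.35 / BW
   = 0.35 / 10551225.6
   = 3.31715019e-08 s
   = 33.1715 ns

33.1715 ns


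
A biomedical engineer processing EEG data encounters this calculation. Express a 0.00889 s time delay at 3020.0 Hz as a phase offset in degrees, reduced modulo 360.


Phase shift from frequency and time delay:
phi = 360 * f * t_delay
    = 360 * 3020.0 * 0.00889
    = 9665.21 degrees
    mod 360 = 305.21 degrees

305.21 degrees


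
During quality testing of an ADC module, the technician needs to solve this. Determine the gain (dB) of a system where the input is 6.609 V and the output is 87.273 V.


Voltage gain in dB:
G = 20 * log10(Vout / Vin)
  = 20 * log10(87.273 / 6.609)
  = 20 * log10(13.205175)
  = 20 * 1.120744
  = 22.41 dB

22.41 dB


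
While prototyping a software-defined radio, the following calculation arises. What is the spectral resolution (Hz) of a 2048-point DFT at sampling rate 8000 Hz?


DFT frequency resolution:
df = fs / N
   = 8000 / 2048
   = 3.9062 Hz

3.9062 Hz


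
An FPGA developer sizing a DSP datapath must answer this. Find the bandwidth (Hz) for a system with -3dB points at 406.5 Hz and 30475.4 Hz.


Bandwidth is the difference of -3dB frequencies:
BW = f_high - f_low
   = 30475.4 - 406.5
   = 30068.9 Hz

30068.9 Hz


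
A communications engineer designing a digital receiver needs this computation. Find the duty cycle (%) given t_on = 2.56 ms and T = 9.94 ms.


Duty cycle as a percentage:
DC = (t_on / T) * 100
   = (2.56 / 9.94) * 100
   = 0.257545 * 100
   = 25.75 %

25.75 %


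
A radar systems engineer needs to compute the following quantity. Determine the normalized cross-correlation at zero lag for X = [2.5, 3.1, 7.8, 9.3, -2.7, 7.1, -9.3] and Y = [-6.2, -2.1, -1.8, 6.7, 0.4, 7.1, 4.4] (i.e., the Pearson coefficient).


Pearson correlation coefficient (population):
r = cov(X,Y) / (std(X) * std(Y))
Mean X = 2.5429, Mean Y = 1.2143
Cov(X,Y) = 1.865102
Std(X) = 6.119257, Std(Y) = 4.638173
r = 0.0657

0.0657


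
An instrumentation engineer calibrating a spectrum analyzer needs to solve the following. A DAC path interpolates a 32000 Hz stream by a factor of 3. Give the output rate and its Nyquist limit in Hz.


Step 1 — output sample rate after interpolation by L:
fs_out = L * fs_in = 3 * 32000 = 96000 Hz

Step 2 — Nyquist frequency of the output stream:
f_Nyq = fs_out / 2 = 96000 / 2 = 48000.0 Hz

fs_out = 96000 Hz; f_Nyquist = 48000.0 Hz


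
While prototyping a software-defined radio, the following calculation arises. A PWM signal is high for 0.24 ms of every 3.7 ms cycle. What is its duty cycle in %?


Duty cycle as a percentage:
DC = (t_on / T) * 100
   = (0.24 / 3.7) * 100
   = 0.064865 * 100
   = 6.49 %

6.49 %


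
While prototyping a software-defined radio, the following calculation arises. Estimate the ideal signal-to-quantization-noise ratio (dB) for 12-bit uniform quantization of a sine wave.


Theoretical SNR for a full-scale sinusoid:
SNR = 6.02 * N + 1.76
    = 6.02 * 12 + 1.76
    = 72.24 + 1.76
    = 74.0 dB

74.0 dB


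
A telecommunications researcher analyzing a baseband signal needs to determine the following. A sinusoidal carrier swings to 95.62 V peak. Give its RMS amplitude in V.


RMS voltage for a sinusoidal waveform:
V_rms = V_peak / sqrt(2)
      = 95.62 / 1.414214
      = 67.614 V

67.614 V


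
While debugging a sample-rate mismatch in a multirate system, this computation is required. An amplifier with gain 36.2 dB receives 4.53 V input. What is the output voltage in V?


Output voltage from dB gain:
V_out = V_in * 10^(gain_dB / 20)
      = 4.53 * 10^(36.2 / 20)
      = 4.53 * 64.565423
      = 292.4814 V

292.4814 V


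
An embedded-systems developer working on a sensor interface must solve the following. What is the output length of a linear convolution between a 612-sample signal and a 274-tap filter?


Linear convolution output length:
L = N + M - 1
  = 612 + 274 - 1
  = 885 samples

885


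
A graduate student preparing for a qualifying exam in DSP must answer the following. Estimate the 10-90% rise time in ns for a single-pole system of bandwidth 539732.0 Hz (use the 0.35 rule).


Rise time from bandwidth relationship:
tr = 0.35 / BW
   = 0.35 / 539732.0
   = 6.484699814e-07 s
   = 648.47 ns

648.47 ns


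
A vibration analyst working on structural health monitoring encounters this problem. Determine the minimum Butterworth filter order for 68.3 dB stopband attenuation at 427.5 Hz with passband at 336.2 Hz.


Butterworth filter order formula:
n = log10(10^(A/10) - 1) / (2 * log10(f_stop/f_pass))
10^(68.3/10) - 1 = 6760828.7539
f_stop/f_pass = 427.5 / 336.2 = 1.2716
n = 32.73 -> ceil = 33

33


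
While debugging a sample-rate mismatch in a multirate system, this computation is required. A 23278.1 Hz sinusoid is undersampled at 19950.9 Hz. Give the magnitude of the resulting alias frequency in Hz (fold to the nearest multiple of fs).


Compute the nearest integer multiple of fs to the signal:
n = round(23278.1 / 19950.9) = 1
f_alias = |23278.1 - 1 * 19950.9|
        = |23278.1 - 19950.9|
        = 3327.2 Hz

3327.2


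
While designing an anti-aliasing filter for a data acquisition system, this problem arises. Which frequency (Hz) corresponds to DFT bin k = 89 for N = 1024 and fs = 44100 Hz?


Frequency of DFT bin k:
f_k = k * fs / N
    = 89 * 44100 / 1024
    = 3924900 / 1024
    = 3832.91 Hz

3832.91 Hz


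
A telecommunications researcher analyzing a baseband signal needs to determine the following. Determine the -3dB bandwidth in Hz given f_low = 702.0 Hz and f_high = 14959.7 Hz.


Bandwidth is the difference of -3dB frequencies:
BW = f_high - f_low
   = 14959.7 - 702.0
   = 14257.7 Hz

14257.7 Hz


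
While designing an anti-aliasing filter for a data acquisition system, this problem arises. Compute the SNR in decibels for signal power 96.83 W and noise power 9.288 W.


SNR in decibels:
SNR = 10 * log10(Ps / Pn)
    = 10 * log10(96.83 / 9.288)
    = 10 * log10(10.4253)
    = 10 * 1.0181
    = 10.18 dB

10.18 dB


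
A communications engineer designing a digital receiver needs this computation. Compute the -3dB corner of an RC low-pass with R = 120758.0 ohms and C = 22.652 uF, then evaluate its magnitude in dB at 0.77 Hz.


Step 1 — cutoff frequency:
fc = 1 / (2*pi*R*C)
C = 22.652 uF = 2.2652e-05 F
fc = 1 / (2*pi*120758.0*2.2652e-05)
   = 0.0581832 Hz

Step 2 — magnitude at f = 0.77 Hz:
|H(f)| = 1 / sqrt(1 + (f/fc)^2)
f/fc = 0.77 / 0.0581832 = 13.234061
|H| = 1 / sqrt(1 + 175.140371) = 0.0753478
|H|_dB = 20*log10(0.0753478) = -22.46 dB

fc = 0.0581832 Hz; |H(0.77 Hz)| = -22.46 dB


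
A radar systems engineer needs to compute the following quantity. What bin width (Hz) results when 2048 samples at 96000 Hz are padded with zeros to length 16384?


Frequency resolution after zero-padding:
N_padded = 2048 * 8 = 16384
df = fs / N_padded
   = 96000 / 16384
   = 5.8594 Hz

5.8594 Hz


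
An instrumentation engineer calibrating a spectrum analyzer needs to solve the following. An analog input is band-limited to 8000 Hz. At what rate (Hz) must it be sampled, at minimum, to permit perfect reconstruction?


The Nyquist rate is twice the maximum frequency component.
fs_min = 2 * fmax
      = 2 * 8000
      = 16000 Hz

16000


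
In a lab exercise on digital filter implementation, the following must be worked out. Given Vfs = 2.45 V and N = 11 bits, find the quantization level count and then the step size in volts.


Step 1 — number of quantization levels:
L = 2^N = 2^11 = 2048

Step 2 — LSB step size:
delta = Vfs / L
      = 2.45 / 2048
      = 0.00119629 V

Levels = 2048; step size = 0.00119629 V


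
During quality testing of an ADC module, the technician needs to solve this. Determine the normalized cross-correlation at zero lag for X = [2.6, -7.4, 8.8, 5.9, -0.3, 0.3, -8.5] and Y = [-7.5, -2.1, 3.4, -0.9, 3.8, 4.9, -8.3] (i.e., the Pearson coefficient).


Pearson correlation coefficient (population):
r = cov(X,Y) / (std(X) * std(Y))
Mean X = 0.2, Mean Y = -0.9571
Cov(X,Y) = 13.267143
Std(X) = 5.927177, Std(Y) = 4.98508
r = 0.449

0.449


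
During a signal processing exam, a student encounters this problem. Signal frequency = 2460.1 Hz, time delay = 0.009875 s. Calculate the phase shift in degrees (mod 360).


Phase shift from frequency and time delay:
phi = 360 * f * t_delay
    = 360 * 2460.1 * 0.009875
    = 8745.66 degrees
    mod 360 = 105.66 degrees

105.66 degrees


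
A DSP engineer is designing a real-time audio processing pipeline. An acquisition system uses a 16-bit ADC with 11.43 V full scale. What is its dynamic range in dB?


Dynamic range from full-scale to LSB:
V_min = V_max / 2^bits = 11.43 / 2^16
DR = 20 * log10(V_max / V_min)
   = 20 * log10(2^16)
   = 20 * 16 * log10(2)
   = 96.33 dB

96.33 dB


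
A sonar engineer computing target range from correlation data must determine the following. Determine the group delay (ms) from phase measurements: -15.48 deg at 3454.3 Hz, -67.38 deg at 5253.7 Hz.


Group delay from phase difference:
tau = -d(phi)/d(omega)
d(phi) = -51.9 deg = -0.905826 rad
d(omega) = 2*pi*(5253.7 - 3454.3) = 11305.9636 rad/s
tau = -(-0.905826) / 11305.9636
    = 0.0801 ms

0.0801 ms


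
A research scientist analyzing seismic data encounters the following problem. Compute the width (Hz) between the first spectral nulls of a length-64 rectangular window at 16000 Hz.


Main lobe width for a rectangular window:
Width = 2 * fs / N
      = 2 * 16000 / 64
      = 32000 / 64
      = 500.0 Hz

500.0 Hz


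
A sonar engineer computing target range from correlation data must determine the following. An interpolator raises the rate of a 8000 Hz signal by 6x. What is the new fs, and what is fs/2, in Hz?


Step 1 — output sample rate after interpolation by L:
fs_out = L * fs_in = 6 * 8000 = 48000 Hz

Step 2 — Nyquist frequency of the output stream:
f_Nyq = fs_out / 2 = 48000 / 2 = 24000.0 Hz

fs_out = 48000 Hz; f_Nyquist = 24000.0 Hz


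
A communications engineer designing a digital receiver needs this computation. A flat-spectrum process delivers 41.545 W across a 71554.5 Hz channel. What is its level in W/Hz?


Power spectral density:
PSD = P / BW
    = 41.545 / 71554.5
    = 0.00058061 W/Hz

0.00058061 W/Hz


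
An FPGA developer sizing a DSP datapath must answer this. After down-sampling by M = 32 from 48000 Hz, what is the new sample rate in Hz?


Decimation reduces the sample rate:
fs_out = fs_in / M
       = 48000 / 32
       = 1500.0 Hz

1500.0 Hz


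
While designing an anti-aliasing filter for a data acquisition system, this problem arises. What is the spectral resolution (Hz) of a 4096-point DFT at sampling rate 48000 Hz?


DFT frequency resolution:
df = fs / N
   = 48000 / 4096
   = 11.7188 Hz

11.7188 Hz


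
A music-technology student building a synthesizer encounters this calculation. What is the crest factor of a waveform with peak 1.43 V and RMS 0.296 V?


Crest factor is the ratio of peak to RMS:
CF = V_peak / V_rms
   = 1.43 / 0.296
   = 4.8311

4.8311


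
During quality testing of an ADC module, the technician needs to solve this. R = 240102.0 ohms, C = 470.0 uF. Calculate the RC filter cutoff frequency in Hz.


Cutoff frequency of a first-order RC filter:
fc = 1 / (2 * pi * R * C)
C = 470.0 uF = 0.00047 F
fc = 1 / (2 * pi * 240102.0 * 0.00047)
   = 1 / 709.04451855348
   = 0.00141 Hz

0.00141 Hz
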